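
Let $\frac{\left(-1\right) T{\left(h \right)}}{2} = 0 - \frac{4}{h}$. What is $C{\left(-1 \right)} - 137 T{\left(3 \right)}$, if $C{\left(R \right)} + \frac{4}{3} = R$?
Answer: $- \frac{1103}{3} \approx -367.67$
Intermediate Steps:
$C{\left(R \right)} = - \frac{4}{3} + R$
$T{\left(h \right)} = \frac{8}{h}$ ($T{\left(h \right)} = - 2 \left(0 - \frac{4}{h}\right) = - 2 \left(- \frac{4}{h}\right) = \frac{8}{h}$)
$C{\left(-1 \right)} - 137 T{\left(3 \right)} = \left(- \frac{4}{3} - 1\right) - 137 \cdot \frac{8}{3} = - \frac{7}{3} - 137 \cdot 8 \cdot \frac{1}{3} = - \frac{7}{3} - \frac{1096}{3} = - \frac{1103}{3}$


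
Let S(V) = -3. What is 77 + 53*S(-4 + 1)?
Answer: -82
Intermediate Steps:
77 + 53*S(-4 + 1) = 77 + 53*(-3) = 77 - 159 = -82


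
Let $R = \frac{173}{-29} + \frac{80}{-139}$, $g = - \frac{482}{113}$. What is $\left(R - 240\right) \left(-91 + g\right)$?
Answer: $\frac{10698332355}{455503} \approx 23487.0$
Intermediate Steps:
$g = - \frac{482}{113}$ ($g = \left(-482\right) \frac{1}{113} = - \frac{482}{113} \approx -4.2655$)
$R = - \frac{26367}{4031}$ ($R = 173 \left(- \frac{1}{29}\right) + 80 \left(- \frac{1}{139}\right) = - \frac{173}{29} - \frac{80}{139} = - \frac{26367}{4031} \approx -6.5411$)
$\left(R - 240\right) \left(-91 + g\right) = \left(- \frac{26367}{4031} - 240\right) \left(-91 - \frac{482}{113}\right) = \left(- \frac{993807}{4031}\right) \left(- \frac{10765}{113}\right) = \frac{10698332355}{455503}$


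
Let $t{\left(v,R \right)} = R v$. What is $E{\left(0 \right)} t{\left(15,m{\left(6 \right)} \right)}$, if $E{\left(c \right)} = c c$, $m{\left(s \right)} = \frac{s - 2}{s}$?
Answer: $0$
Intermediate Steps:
$m{\left(s \right)} = \frac{-2 + s}{s}$
$E{\left(c \right)} = c^{2}$
$E{\left(0 \right)} t{\left(15,m{\left(6 \right)} \right)} = 0^{2} \frac{-2 + 6}{6} \cdot 15 = 0 \cdot \frac{1}{6} \cdot 4 \cdot 15 = 0 \cdot \frac{2}{3} \cdot 15 = 0 \cdot 10 = 0$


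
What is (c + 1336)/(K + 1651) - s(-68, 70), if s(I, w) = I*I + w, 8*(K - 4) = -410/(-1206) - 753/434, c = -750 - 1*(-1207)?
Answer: -16258934867866/3464569391 ≈ -4692.9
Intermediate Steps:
c = 457 (c = -750 + 1207 = 457)
K = 8009375/2093616 (K = 4 + (-410/(-1206) - 753/434)/8 = 4 + (-410*(-1/1206) - 753*1/434)/8 = 4 + (205/603 - 753/434)/8 = 4 + (⅛)*(-365089/261702) = 4 - 365089/2093616 = 8009375/2093616 ≈ 3.8256)
s(I, w) = w + I² (s(I, w) = I² + w = w + I²)
(c + 1336)/(K + 1651) - s(-68, 70) = (457 + 1336)/(8009375/2093616 + 1651) - (70 + (-68)²) = 1793/(3464569391/2093616) - (70 + 4624) = 1793*(2093616/3464569391) - 1*4694 = 3753853488/3464569391 - 4694 = -16258934867866/3464569391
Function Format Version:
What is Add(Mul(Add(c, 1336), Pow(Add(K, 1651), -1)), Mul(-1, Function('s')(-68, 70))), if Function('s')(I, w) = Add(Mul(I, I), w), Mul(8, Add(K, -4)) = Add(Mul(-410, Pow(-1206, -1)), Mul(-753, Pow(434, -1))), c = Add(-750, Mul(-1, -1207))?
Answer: Rational(-16258934867866, 3464569391) ≈ -4692.9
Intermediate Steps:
c = 457 (c = Add(-750, 1207) = 457)
K = Rational(8009375, 2093616) (K = Add(4, Mul(Rational(1, 8), Add(Mul(-410, Pow(-1206, -1)), Mul(-753, Pow(434, -1))))) = Add(4, Mul(Rational(1, 8), Add(Mul(-410, Rational(-1, 1206)), Mul(-753, Rational(1, 434))))) = Add(4, Mul(Rational(1, 8), Add(Rational(205, 603), Rational(-753, 434)))) = Add(4, Mul(Rational(1, 8), Rational(-365089, 261702))) = Add(4, Rational(-365089, 2093616)) = Rational(8009375, 2093616) ≈ 3.8256)
Function('s')(I, w) = Add(w, Pow(I, 2)) (Function('s')(I, w) = Add(Pow(I, 2), w) = Add(w, Pow(I, 2)))
Add(Mul(Add(c, 1336), Pow(Add(K, 1651), -1)), Mul(-1, Function('s')(-68, 70))) = Add(Mul(Add(457, 1336), Pow(Add(Rational(8009375, 2093616), 1651), -1)), Mul(-1, Add(70, Pow(-68, 2)))) = Add(Mul(1793, Pow(Rational(3464569391, 2093616), -1)), Mul(-1, Add(70, 4624))) = Add(Mul(1793, Rational(2093616, 3464569391)), Mul(-1, 4694)) = Add(Rational(3753853488, 3464569391), -4694) = Rational(-16258934867866, 3464569391)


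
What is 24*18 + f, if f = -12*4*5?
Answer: 192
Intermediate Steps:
f = -240 (f = -3*16*5 = -48*5 = -240)
24*18 + f = 24*18 - 240 = 432 - 240 = 192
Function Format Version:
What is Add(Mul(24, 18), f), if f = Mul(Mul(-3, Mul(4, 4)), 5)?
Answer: 192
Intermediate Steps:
f = -240 (f = Mul(Mul(-3, 16), 5) = Mul(-48, 5) = -240)
Add(Mul(24, 18), f) = Add(Mul(24, 18), -240) = Add(432, -240) = 192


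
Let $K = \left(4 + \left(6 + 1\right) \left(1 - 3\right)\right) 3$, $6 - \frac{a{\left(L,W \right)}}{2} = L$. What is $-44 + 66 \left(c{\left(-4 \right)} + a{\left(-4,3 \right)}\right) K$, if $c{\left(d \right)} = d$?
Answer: $-31724$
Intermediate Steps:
$a{\left(L,W \right)} = 12 - 2 L$
$K = -30$ ($K = \left(4 + 7 \left(-2\right)\right) 3 = \left(4 - 14\right) 3 = \left(-10\right) 3 = -30$)
$-44 + 66 \left(c{\left(-4 \right)} + a{\left(-4,3 \right)}\right) K = -44 + 66 \left(-4 + \left(12 - -8\right)\right) \left(-30\right) = -44 + 66 \left(-4 + \left(12 + 8\right)\right) \left(-30\right) = -44 + 66 \left(-4 + 20\right) \left(-30\right) = -44 + 66 \cdot 16 \left(-30\right) = -44 + 66 \left(-480\right) = -44 - 31680 = -31724$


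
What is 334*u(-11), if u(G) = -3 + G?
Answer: -4676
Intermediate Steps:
334*u(-11) = 334*(-3 - 11) = 334*(-14) = -4676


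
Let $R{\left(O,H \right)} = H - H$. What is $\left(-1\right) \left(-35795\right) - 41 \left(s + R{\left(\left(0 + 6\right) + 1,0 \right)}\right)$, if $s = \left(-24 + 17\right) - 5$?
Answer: $36287$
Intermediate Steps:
$s = -12$ ($s = -7 - 5 = -12$)
$R{\left(O,H \right)} = 0$
$\left(-1\right) \left(-35795\right) - 41 \left(s + R{\left(\left(0 + 6\right) + 1,0 \right)}\right) = \left(-1\right) \left(-35795\right) - 41 \left(-12 + 0\right) = 35795 - 41 \left(-12\right) = 35795 - -492 = 35795 + 492 = 36287$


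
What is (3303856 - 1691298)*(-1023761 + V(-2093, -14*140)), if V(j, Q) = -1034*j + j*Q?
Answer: 8454127187998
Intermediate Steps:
V(j, Q) = -1034*j + Q*j
(3303856 - 1691298)*(-1023761 + V(-2093, -14*140)) = (3303856 - 1691298)*(-1023761 - 2093*(-1034 - 14*140)) = 1612558*(-1023761 - 2093*(-1034 - 1960)) = 1612558*(-1023761 - 2093*(-2994)) = 1612558*(-1023761 + 6266442) = 1612558*5242681 = 8454127187998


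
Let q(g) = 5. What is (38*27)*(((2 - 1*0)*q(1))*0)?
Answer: 0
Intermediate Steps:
(38*27)*(((2 - 1*0)*q(1))*0) = (38*27)*(((2 - 1*0)*5)*0) = 1026*(((2 + 0)*5)*0) = 1026*((2*5)*0) = 1026*(10*0) = 1026*0 = 0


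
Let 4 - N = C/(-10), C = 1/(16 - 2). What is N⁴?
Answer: 99049307841/384160000 ≈ 257.83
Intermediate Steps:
C = 1/14 ≈ 0.071429
N = 561/140 (N = 4 - 1/(14*(-10)) = 4 - (-1)/(14*10) = 4 - 1*(-1/140) = 4 + 1/140 = 561/140 ≈ 4.0071)
N⁴ = (561/140)⁴ = 99049307841/384160000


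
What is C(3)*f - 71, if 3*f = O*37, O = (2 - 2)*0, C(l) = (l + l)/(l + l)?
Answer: -71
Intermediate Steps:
C(l) = 1 (C(l) = (2*l)/((2*l)) = (2*l)*(1/(2*l)) = 1)
O = 0 (O = 0*0 = 0)
f = 0 (f = (0*37)/3 = (⅓)*0 = 0)
C(3)*f - 71 = 1*0 - 71 = 0 - 71 = -71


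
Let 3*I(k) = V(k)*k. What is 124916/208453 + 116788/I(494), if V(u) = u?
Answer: 25879606967/12717509077 ≈ 2.0350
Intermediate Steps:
I(k) = k²/3 (I(k) = (k*k)/3 = k²/3)
124916/208453 + 116788/I(494) = 124916/208453 + 116788/(((⅓)*494²)) = 124916*(1/208453) + 116788/(((⅓)*244036)) = 124916/208453 + 116788/(244036/3) = 124916/208453 + 116788*(3/244036) = 124916/208453 + 87591/61009 = 25879606967/12717509077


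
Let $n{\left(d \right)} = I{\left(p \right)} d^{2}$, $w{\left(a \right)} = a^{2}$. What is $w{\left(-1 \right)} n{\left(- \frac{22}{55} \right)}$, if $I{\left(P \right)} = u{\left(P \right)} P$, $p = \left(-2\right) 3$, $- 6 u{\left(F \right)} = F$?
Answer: $- \frac{24}{25} \approx -0.96$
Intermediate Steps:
$u{\left(F \right)} = - \frac{F}{6}$
$p = -6$
$I{\left(P \right)} = - \frac{P^{2}}{6}$ ($I{\left(P \right)} = - \frac{P}{6} P = - \frac{P^{2}}{6}$)
$n{\left(d \right)} = - 6 d^{2}$ ($n{\left(d \right)} = - \frac{\left(-6\right)^{2}}{6} d^{2} = \left(- \frac{1}{6}\right) 36 d^{2} = - 6 d^{2}$)
$w{\left(-1 \right)} n{\left(- \frac{22}{55} \right)} = \left(-1\right)^{2} \left(- 6 \left(- \frac{22}{55}\right)^{2}\right) = 1 \left(- 6 \left(\left(-22\right) \frac{1}{55}\right)^{2}\right) = 1 \left(- 6 \left(- \frac{2}{5}\right)^{2}\right) = 1 \left(\left(-6\right) \frac{4}{25}\right) = 1 \left(- \frac{24}{25}\right) = - \frac{24}{25}$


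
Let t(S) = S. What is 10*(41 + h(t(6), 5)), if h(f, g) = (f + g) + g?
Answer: 570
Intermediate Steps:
h(f, g) = f + 2*g
10*(41 + h(t(6), 5)) = 10*(41 + (6 + 2*5)) = 10*(41 + (6 + 10)) = 10*(41 + 16) = 10*57 = 570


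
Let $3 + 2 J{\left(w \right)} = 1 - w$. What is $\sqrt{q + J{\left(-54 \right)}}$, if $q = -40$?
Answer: $i \sqrt{14} \approx 3.7417 i$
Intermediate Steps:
$J{\left(w \right)} = -1 - \frac{w}{2}$ ($J{\left(w \right)} = - \frac{3}{2} + \frac{1 - w}{2} = - \frac{3}{2} - \left(- \frac{1}{2} + \frac{w}{2}\right) = -1 - \frac{w}{2}$)
$\sqrt{q + J{\left(-54 \right)}} = \sqrt{-40 - -26} = \sqrt{-40 + \left(-1 + 27\right)} = \sqrt{-40 + 26} = \sqrt{-14} = i \sqrt{14}$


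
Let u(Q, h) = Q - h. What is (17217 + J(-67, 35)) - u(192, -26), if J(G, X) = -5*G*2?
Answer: 17669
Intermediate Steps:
J(G, X) = -10*G
(17217 + J(-67, 35)) - u(192, -26) = (17217 - 10*(-67)) - (192 - 1*(-26)) = (17217 + 670) - (192 + 26) = 17887 - 1*218 = 17887 - 218 = 17669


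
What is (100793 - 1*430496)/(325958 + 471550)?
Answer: -109901/265836 ≈ -0.41342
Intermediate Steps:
(100793 - 1*430496)/(325958 + 471550) = (100793 - 430496)/797508 = -329703*1/797508 = -109901/265836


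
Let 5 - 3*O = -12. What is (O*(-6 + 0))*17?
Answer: -578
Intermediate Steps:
O = 17/3 (O = 5/3 - ⅓*(-12) = 5/3 + 4 = 17/3 ≈ 5.6667)
(O*(-6 + 0))*17 = (17*(-6 + 0)/3)*17 = ((17/3)*(-6))*17 = -34*17 = -578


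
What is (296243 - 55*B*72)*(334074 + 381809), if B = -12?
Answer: 246094087729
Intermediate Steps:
(296243 - 55*B*72)*(334074 + 381809) = (296243 - 55*(-12)*72)*(334074 + 381809) = (296243 + 660*72)*715883 = (296243 + 47520)*715883 = 343763*715883 = 246094087729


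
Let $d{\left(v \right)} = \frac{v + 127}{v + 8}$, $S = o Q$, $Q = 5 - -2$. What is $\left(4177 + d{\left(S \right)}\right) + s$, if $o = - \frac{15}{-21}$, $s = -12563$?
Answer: $- \frac{108886}{13} \approx -8375.8$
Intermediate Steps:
$Q = 7$ ($Q = 5 + 2 = 7$)
$o = \frac{5}{7}$ ($o = \left(-15\right) \left(- \frac{1}{21}\right) = \frac{5}{7} \approx 0.71429$)
$S = 5$ ($S = \frac{5}{7} \cdot 7 = 5$)
$d{\left(v \right)} = \frac{127 + v}{8 + v}$
$\left(4177 + d{\left(S \right)}\right) + s = \left(4177 + \frac{127 + 5}{8 + 5}\right) - 12563 = \left(4177 + \frac{1}{13} \cdot 132\right) - 12563 = \left(4177 + \frac{132}{13}\right) - 12563 = \frac{54433}{13} - 12563 = - \frac{108886}{13}$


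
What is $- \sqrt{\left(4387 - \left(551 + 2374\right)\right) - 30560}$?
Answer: $- i \sqrt{29098} \approx - 170.58 i$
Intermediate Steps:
$- \sqrt{\left(4387 - \left(551 + 2374\right)\right) - 30560} = - \sqrt{\left(4387 - 2925\right) - 30560} = - \sqrt{1462 - 30560} = - \sqrt{-29098} = - i \sqrt{29098}$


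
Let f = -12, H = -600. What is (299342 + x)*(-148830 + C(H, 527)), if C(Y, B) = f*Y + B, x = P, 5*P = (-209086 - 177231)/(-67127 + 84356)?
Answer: -3638542670811119/86145 ≈ -4.2237e+10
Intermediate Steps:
P = -386317/86145 (P = ((-209086 - 177231)/(-67127 + 84356))/5 = (-386317/17229)/5 = (-386317*1/17229)/5 = (1/5)*(-386317/17229) = -386317/86145 ≈ -4.4845)
x = -386317/86145 ≈ -4.4845
C(Y, B) = B - 12*Y (C(Y, B) = -12*Y + B = B - 12*Y)
(299342 + x)*(-148830 + C(H, 527)) = (299342 - 386317/86145)*(-148830 + (527 - 12*(-600))) = 25786430273*(-148830 + (527 + 7200))/86145 = 25786430273*(-148830 + 7727)/86145 = (25786430273/86145)*(-141103) = -3638542670811119/86145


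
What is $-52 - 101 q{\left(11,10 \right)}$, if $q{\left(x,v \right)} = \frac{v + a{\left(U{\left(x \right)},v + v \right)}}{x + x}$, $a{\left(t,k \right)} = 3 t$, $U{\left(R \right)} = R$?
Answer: $- \frac{5487}{22} \approx -249.41$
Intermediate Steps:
$q{\left(x,v \right)} = \frac{v + 3 x}{2 x}$ ($q{\left(x,v \right)} = \frac{v + 3 x}{x + x} = \frac{v + 3 x}{2 x}$)
$-52 - 101 q{\left(11,10 \right)} = -52 - 101 \frac{10 + 3 \cdot 11}{2 \cdot 11} = -52 - 101 \cdot \frac{1}{2} \cdot \frac{1}{11} \left(10 + 33\right) = -52 - 101 \cdot \frac{1}{2} \cdot \frac{1}{11} \cdot 43 = -52 - \frac{4343}{22} = - \frac{5487}{22}$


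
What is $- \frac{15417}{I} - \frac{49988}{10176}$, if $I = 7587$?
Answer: $- \frac{4964281}{714864} \approx -6.9444$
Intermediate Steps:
$- \frac{15417}{I} - \frac{49988}{10176} = - \frac{15417}{7587} - \frac{49988}{10176} = \left(-15417\right) \frac{1}{7587} - \frac{12497}{2544} = - \frac{571}{281} - \frac{12497}{2544} = - \frac{4964281}{714864}$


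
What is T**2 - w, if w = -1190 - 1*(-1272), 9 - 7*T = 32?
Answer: -3489/49 ≈ -71.204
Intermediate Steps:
T = -23/7 (T = 9/7 - 1/7*32 = 9/7 - 32/7 = -23/7 ≈ -3.2857)
w = 82 (w = -1190 + 1272 = 82)
T**2 - w = (-23/7)**2 - 1*82 = 529/49 - 82 = -3489/49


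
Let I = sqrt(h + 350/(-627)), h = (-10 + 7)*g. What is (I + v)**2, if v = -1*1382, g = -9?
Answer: (866514 - sqrt(10395033))**2/393129 ≈ 1.8957e+6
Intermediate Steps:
h = 27 (h = (-10 + 7)*(-9) = -3*(-9) = 27)
v = -1382
I = sqrt(10395033)/627 (I = sqrt(27 + 350/(-627)) = sqrt(27 + 350*(-1/627)) = sqrt(27 - 350/627) = sqrt(16579/627) = sqrt(10395033)/627 ≈ 5.1422)
(I + v)**2 = (sqrt(10395033)/627 - 1382)**2 = (-1382 + sqrt(10395033)/627)**2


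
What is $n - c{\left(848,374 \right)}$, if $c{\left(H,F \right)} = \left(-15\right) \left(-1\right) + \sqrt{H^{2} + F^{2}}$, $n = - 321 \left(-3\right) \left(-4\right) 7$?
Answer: $-26979 - 2 \sqrt{214745} \approx -27906.0$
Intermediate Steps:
$n = -26964$ ($n = - 321 \cdot 12 \cdot 7 = \left(-321\right) 84 = -26964$)
$c{\left(H,F \right)} = 15 + \sqrt{F^{2} + H^{2}}$
$n - c{\left(848,374 \right)} = -26964 - \left(15 + \sqrt{374^{2} + 848^{2}}\right) = -26964 - \left(15 + \sqrt{139876 + 719104}\right) = -26964 - \left(15 + \sqrt{858980}\right) = -26964 - \left(15 + 2 \sqrt{214745}\right) = -26979 - 2 \sqrt{214745}$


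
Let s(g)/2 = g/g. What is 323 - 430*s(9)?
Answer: -537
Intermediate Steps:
s(g) = 2 (s(g) = 2*(g/g) = 2*1 = 2)
323 - 430*s(9) = 323 - 430*2 = 323 - 860 = -537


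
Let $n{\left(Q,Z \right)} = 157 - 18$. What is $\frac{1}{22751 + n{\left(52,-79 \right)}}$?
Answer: $\frac{1}{22890} \approx 4.3687 \cdot 10^{-5}$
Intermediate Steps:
$n{\left(Q,Z \right)} = 139$
$\frac{1}{22751 + n{\left(52,-79 \right)}} = \frac{1}{22751 + 139} = \frac{1}{22890}$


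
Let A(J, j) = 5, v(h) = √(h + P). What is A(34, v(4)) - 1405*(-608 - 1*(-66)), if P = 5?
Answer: 761515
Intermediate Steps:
v(h) = √(5 + h) (v(h) = √(h + 5) = √(5 + h))
A(34, v(4)) - 1405*(-608 - 1*(-66)) = 5 - 1405*(-608 - 1*(-66)) = 5 - 1405*(-608 + 66) = 5 - 1405*(-542) = 5 + 761510 = 761515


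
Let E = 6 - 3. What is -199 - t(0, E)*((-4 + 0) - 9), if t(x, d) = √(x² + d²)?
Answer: -160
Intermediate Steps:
E = 3
t(x, d) = √(d² + x²)
-199 - t(0, E)*((-4 + 0) - 9) = -199 - √(3² + 0²)*((-4 + 0) - 9) = -199 - √(9 + 0)*(-4 - 9) = -199 - √9*(-13) = -199 - 3*(-13) = -199 - 1*(-39) = -199 + 39 = -160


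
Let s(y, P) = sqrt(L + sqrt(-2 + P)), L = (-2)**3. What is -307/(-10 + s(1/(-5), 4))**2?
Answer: -307/(10 - I*sqrt(8 - sqrt(2)))**2 ≈ -2.5244 - 1.387*I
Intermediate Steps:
L = -8
s(y, P) = sqrt(-8 + sqrt(-2 + P))
-307/(-10 + s(1/(-5), 4))**2 = -307/(-10 + sqrt(-8 + sqrt(-2 + 4)))**2 = -307/(-10 + sqrt(-8 + sqrt(2)))**2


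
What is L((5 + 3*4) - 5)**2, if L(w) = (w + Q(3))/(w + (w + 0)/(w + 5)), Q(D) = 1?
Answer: 48841/46656 ≈ 1.0468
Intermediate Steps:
L(w) = (1 + w)/(w + w/(5 + w)) (L(w) = (w + 1)/(w + (w + 0)/(w + 5)) = (1 + w)/(w + w/(5 + w)))
L((5 + 3*4) - 5)**2 = ((5 + ((5 + 3*4) - 5)**2 + 6*((5 + 3*4) - 5))/(((5 + 3*4) - 5)*(6 + ((5 + 3*4) - 5))))**2 = ((5 + ((5 + 12) - 5)**2 + 6*((5 + 12) - 5))/(((5 + 12) - 5)*(6 + ((5 + 12) - 5))))**2 = ((5 + (17 - 5)**2 + 6*(17 - 5))/((17 - 5)*(6 + (17 - 5))))**2 = ((5 + 12**2 + 6*12)/(12*(6 + 12)))**2 = ((1/12)*(5 + 144 + 72)/18)**2 = ((1/12)*(1/18)*221)**2 = (221/216)**2 = 48841/46656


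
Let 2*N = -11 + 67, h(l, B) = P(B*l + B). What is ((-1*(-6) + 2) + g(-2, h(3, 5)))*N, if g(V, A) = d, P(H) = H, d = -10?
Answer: -56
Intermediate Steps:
h(l, B) = B + B*l (h(l, B) = B*l + B = B + B*l)
g(V, A) = -10
N = 28 (N = (-11 + 67)/2 = (½)*56 = 28)
((-1*(-6) + 2) + g(-2, h(3, 5)))*N = ((-1*(-6) + 2) - 10)*28 = ((6 + 2) - 10)*28 = (8 - 10)*28 = -2*28 = -56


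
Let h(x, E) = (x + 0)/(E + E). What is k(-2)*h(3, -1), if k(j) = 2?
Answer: -3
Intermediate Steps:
h(x, E) = x/(2*E) (h(x, E) = x/((2*E)) = x*(1/(2*E)) = x/(2*E))
k(-2)*h(3, -1) = 2*((½)*3/(-1)) = 2*((½)*3*(-1)) = 2*(-3/2) = -3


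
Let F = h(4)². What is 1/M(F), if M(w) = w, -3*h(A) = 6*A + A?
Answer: 9/784 ≈ 0.011480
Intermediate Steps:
h(A) = -7*A/3 (h(A) = -(6*A + A)/3 = -7*A/3)
F = 784/9 (F = (-7/3*4)² = (-28/3)² = 784/9 ≈ 87.111)
1/M(F) = 1/(784/9) = 9/784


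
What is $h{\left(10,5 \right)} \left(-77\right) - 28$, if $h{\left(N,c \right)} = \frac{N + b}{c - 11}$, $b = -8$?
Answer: $- \frac{7}{3} \approx -2.3333$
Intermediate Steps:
$h{\left(N,c \right)} = \frac{-8 + N}{-11 + c}$ ($h{\left(N,c \right)} = \frac{N - 8}{c - 11} = \frac{-8 + N}{-11 + c}$)
$h{\left(10,5 \right)} \left(-77\right) - 28 = \frac{-8 + 10}{-11 + 5} \left(-77\right) - 28 = \frac{1}{-6} \cdot 2 \left(-77\right) - 28 = \left(- \frac{1}{6}\right) 2 \left(-77\right) - 28 = \left(- \frac{1}{3}\right) \left(-77\right) - 28 = \frac{77}{3} - 28 = - \frac{7}{3}$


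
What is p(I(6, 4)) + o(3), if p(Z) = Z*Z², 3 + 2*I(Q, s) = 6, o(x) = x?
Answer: 51/8 ≈ 6.3750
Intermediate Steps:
I(Q, s) = 3/2 (I(Q, s) = -3/2 + (½)*6 = -3/2 + 3 = 3/2)
p(Z) = Z³
p(I(6, 4)) + o(3) = (3/2)³ + 3 = 27/8 + 3 = 51/8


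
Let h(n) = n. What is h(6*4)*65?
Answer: 1560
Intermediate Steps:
h(6*4)*65 = (6*4)*65 = 24*65 = 1560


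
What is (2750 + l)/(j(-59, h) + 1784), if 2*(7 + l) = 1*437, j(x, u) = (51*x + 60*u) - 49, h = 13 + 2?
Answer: -5923/748 ≈ -7.9184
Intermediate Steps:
h = 15
j(x, u) = -49 + 51*x + 60*u
l = 423/2 (l = -7 + (1*437)/2 = -7 + (½)*437 = -7 + 437/2 = 423/2 ≈ 211.50)
(2750 + l)/(j(-59, h) + 1784) = (2750 + 423/2)/((-49 + 51*(-59) + 60*15) + 1784) = 5923/(2*((-49 - 3009 + 900) + 1784)) = 5923/(2*(-2158 + 1784)) = (5923/2)/(-374) = (5923/2)*(-1/374) = -5923/748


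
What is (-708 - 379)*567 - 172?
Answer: -616501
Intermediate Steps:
(-708 - 379)*567 - 172 = -1087*567 - 172 = -616329 - 172 = -616501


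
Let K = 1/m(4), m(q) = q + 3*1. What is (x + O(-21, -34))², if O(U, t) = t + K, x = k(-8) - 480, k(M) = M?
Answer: 13344409/49 ≈ 2.7234e+5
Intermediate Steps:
m(q) = 3 + q (m(q) = q + 3 = 3 + q)
x = -488 (x = -8 - 480 = -488)
K = ⅐ (K = 1/(3 + 4) = 1/7 = ⅐ ≈ 0.14286)
O(U, t) = ⅐ + t (O(U, t) = t + ⅐ = ⅐ + t)
(x + O(-21, -34))² = (-488 + (⅐ - 34))² = (-488 - 237/7)² = (-3653/7)² = 13344409/49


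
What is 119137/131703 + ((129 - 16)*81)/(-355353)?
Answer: 13710070934/15600352053 ≈ 0.87883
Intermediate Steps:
119137/131703 + ((129 - 16)*81)/(-355353) = 119137*(1/131703) + (113*81)*(-1/355353) = 119137/131703 + 9153*(-1/355353) = 119137/131703 - 3051/118451 = 13710070934/15600352053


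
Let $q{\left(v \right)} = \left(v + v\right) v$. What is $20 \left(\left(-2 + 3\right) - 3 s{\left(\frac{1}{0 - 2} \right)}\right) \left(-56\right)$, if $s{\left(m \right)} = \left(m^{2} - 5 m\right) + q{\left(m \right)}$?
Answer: $9800$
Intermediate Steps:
$q{\left(v \right)} = 2 v^{2}$ ($q{\left(v \right)} = 2 v v = 2 v^{2}$)
$s{\left(m \right)} = - 5 m + 3 m^{2}$ ($s{\left(m \right)} = \left(m^{2} - 5 m\right) + 2 m^{2} = - 5 m + 3 m^{2}$)
$20 \left(\left(-2 + 3\right) - 3 s{\left(\frac{1}{0 - 2} \right)}\right) \left(-56\right) = 20 \left(\left(-2 + 3\right) - 3 \frac{-5 + \frac{3}{0 - 2}}{0 - 2}\right) \left(-56\right) = 20 \left(1 - 3 \frac{-5 + \frac{3}{-2}}{-2}\right) \left(-56\right) = 20 \left(1 - 3 \left(- \frac{-5 + 3 \left(- \frac{1}{2}\right)}{2}\right)\right) \left(-56\right) = 20 \left(1 - 3 \left(- \frac{-5 - \frac{3}{2}}{2}\right)\right) \left(-56\right) = 20 \left(1 - 3 \left(\left(- \frac{1}{2}\right) \left(- \frac{13}{2}\right)\right)\right) \left(-56\right) = 20 \left(1 - \frac{39}{4}\right) \left(-56\right) = 20 \left(- \frac{35}{4}\right) \left(-56\right) = \left(-175\right) \left(-56\right) = 9800$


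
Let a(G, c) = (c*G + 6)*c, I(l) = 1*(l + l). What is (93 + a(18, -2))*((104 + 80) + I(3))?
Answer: 29070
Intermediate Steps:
I(l) = 2*l (I(l) = 1*(2*l) = 2*l)
a(G, c) = c*(6 + G*c) (a(G, c) = (G*c + 6)*c = (6 + G*c)*c = c*(6 + G*c))
(93 + a(18, -2))*((104 + 80) + I(3)) = (93 - 2*(6 + 18*(-2)))*((104 + 80) + 2*3) = (93 - 2*(6 - 36))*(184 + 6) = (93 - 2*(-30))*190 = (93 + 60)*190 = 153*190 = 29070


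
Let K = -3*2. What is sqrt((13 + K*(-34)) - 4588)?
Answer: I*sqrt(4371) ≈ 66.114*I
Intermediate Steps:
K = -6
sqrt((13 + K*(-34)) - 4588) = sqrt((13 - 6*(-34)) - 4588) = sqrt((13 + 204) - 4588) = sqrt(217 - 4588) = sqrt(-4371) = I*sqrt(4371)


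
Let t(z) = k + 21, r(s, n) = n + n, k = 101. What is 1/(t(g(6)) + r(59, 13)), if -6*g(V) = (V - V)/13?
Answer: 1/148 ≈ 0.0067568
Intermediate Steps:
g(V) = 0 (g(V) = -(V - V)/(6*13) = -0/13 = -⅙*0 = 0)
r(s, n) = 2*n
t(z) = 122 (t(z) = 101 + 21 = 122)
1/(t(g(6)) + r(59, 13)) = 1/(122 + 2*13) = 1/(122 + 26) = 1/148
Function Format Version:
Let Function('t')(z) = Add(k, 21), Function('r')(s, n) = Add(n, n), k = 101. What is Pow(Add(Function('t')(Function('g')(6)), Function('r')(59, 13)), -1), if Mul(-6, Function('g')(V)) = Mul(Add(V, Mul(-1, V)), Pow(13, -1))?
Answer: Rational(1, 148) ≈ 0.0067568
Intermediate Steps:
Function('g')(V) = 0 (Function('g')(V) = Mul(Rational(-1, 6), Mul(Add(V, Mul(-1, V)), Pow(13, -1))) = Mul(Rational(-1, 6), Mul(0, Rational(1, 13))) = Mul(Rational(-1, 6), 0) = 0)
Function('r')(s, n) = Mul(2, n)
Function('t')(z) = 122 (Function('t')(z) = Add(101, 21) = 122)
Pow(Add(Function('t')(Function('g')(6)), Function('r')(59, 13)), -1) = Pow(Add(122, Mul(2, 13)), -1) = Pow(Add(122, 26), -1) = Pow(148, -1) = Rational(1, 148)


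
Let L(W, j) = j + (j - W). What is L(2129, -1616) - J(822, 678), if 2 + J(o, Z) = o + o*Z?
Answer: -563497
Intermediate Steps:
L(W, j) = -W + 2*j
J(o, Z) = -2 + o + Z*o (J(o, Z) = -2 + (o + o*Z) = -2 + (o + Z*o) = -2 + o + Z*o)
L(2129, -1616) - J(822, 678) = (-1*2129 + 2*(-1616)) - (-2 + 822 + 678*822) = (-2129 - 3232) - (-2 + 822 + 557316) = -5361 - 1*558136 = -5361 - 558136 = -563497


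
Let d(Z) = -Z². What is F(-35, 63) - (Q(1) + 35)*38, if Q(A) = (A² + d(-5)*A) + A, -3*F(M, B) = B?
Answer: -477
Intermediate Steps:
F(M, B) = -B/3
Q(A) = A² - 24*A (Q(A) = (A² + (-1*(-5)²)*A) + A = (A² + (-1*25)*A) + A = (A² - 25*A) + A = A² - 24*A)
F(-35, 63) - (Q(1) + 35)*38 = -⅓*63 - (1*(-24 + 1) + 35)*38 = -21 - (1*(-23) + 35)*38 = -21 - (-23 + 35)*38 = -21 - 12*38 = -21 - 1*456 = -21 - 456 = -477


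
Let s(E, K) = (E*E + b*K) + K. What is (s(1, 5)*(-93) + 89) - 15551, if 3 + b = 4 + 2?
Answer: -17415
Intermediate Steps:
b = 3 (b = -3 + (4 + 2) = -3 + 6 = 3)
s(E, K) = E**2 + 4*K (s(E, K) = (E*E + 3*K) + K = (E**2 + 3*K) + K = E**2 + 4*K)
(s(1, 5)*(-93) + 89) - 15551 = ((1**2 + 4*5)*(-93) + 89) - 15551 = ((1 + 20)*(-93) + 89) - 15551 = (21*(-93) + 89) - 15551 = (-1953 + 89) - 15551 = -1864 - 15551 = -17415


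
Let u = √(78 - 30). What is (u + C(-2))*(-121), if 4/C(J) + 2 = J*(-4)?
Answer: -242/3 - 484*√3 ≈ -918.98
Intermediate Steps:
u = 4*√3 (u = √48 = 4*√3 ≈ 6.9282)
C(J) = 4/(-2 - 4*J) (C(J) = 4/(-2 + J*(-4)) = 4/(-2 - 4*J))
(u + C(-2))*(-121) = (4*√3 - 2/(1 + 2*(-2)))*(-121) = (4*√3 - 2/(1 - 4))*(-121) = (4*√3 - 2/(-3))*(-121) = (4*√3 - 2*(-⅓))*(-121) = (4*√3 + ⅔)*(-121) = (⅔ + 4*√3)*(-121) = -242/3 - 484*√3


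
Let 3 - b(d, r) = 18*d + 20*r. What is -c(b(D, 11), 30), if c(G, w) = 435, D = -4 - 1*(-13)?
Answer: -435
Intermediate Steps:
D = 9 (D = -4 + 13 = 9)
b(d, r) = 3 - 20*r - 18*d (b(d, r) = 3 - (18*d + 20*r) = 3 + (-20*r - 18*d) = 3 - 20*r - 18*d)
-c(b(D, 11), 30) = -1*435 = -435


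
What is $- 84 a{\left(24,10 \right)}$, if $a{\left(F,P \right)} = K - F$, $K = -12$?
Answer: $3024$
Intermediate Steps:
$a{\left(F,P \right)} = -12 - F$
$- 84 a{\left(24,10 \right)} = - 84 \left(-12 - 24\right) = \left(-84\right) \left(-36\right) = 3024$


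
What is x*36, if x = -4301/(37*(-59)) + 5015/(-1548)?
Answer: -4289797/93869 ≈ -45.700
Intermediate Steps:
x = -4289797/3379284 (x = -4301/(-2183) + 5015*(-1/1548) = -4301*(-1/2183) - 5015/1548 = 4301/2183 - 5015/1548 = -4289797/3379284 ≈ -1.2694)
x*36 = -4289797/3379284*36 = -4289797/93869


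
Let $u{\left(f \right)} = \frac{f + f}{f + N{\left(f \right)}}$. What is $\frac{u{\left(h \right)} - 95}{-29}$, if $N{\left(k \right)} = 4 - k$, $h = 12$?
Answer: $\frac{89}{29} \approx 3.069$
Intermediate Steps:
$u{\left(f \right)} = \frac{f}{2}$ ($u{\left(f \right)} = \frac{f + f}{f - \left(-4 + f\right)} = \frac{2 f}{4} = 2 f \frac{1}{4} = \frac{f}{2}$)
$\frac{u{\left(h \right)} - 95}{-29} = \frac{\frac{1}{2} \cdot 12 - 95}{-29} = \left(6 - 95\right) \left(- \frac{1}{29}\right) = \left(-89\right) \left(- \frac{1}{29}\right) = \frac{89}{29}$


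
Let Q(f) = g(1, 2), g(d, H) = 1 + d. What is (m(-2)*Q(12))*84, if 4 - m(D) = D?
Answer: 1008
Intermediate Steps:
Q(f) = 2 (Q(f) = 1 + 1 = 2)
m(D) = 4 - D
(m(-2)*Q(12))*84 = ((4 - 1*(-2))*2)*84 = ((4 + 2)*2)*84 = (6*2)*84 = 12*84 = 1008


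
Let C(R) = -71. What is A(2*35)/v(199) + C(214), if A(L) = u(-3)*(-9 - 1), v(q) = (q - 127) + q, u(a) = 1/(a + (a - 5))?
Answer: -211641/2981 ≈ -70.997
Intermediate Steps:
u(a) = 1/(-5 + 2*a) (u(a) = 1/(a + (-5 + a)) = 1/(-5 + 2*a))
v(q) = -127 + 2*q (v(q) = (-127 + q) + q = -127 + 2*q)
A(L) = 10/11 (A(L) = (-9 - 1)/(-5 + 2*(-3)) = -10/(-5 - 6) = -10/(-11) = -1/11*(-10) = 10/11)
A(2*35)/v(199) + C(214) = 10/(11*(-127 + 2*199)) - 71 = 10/(11*(-127 + 398)) - 71 = (10/11)/271 - 71 = (10/11)*(1/271) - 71 = 10/2981 - 71 = -211641/2981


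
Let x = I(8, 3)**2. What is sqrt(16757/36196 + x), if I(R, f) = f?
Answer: sqrt(3099472529)/18098 ≈ 3.0762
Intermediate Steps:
x = 9 (x = 3**2 = 9)
sqrt(16757/36196 + x) = sqrt(16757/36196 + 9) = sqrt(342521/36196) = sqrt(3099472529)/18098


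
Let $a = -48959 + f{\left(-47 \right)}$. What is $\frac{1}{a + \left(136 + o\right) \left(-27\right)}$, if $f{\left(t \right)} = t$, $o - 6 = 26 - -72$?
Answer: $- \frac{1}{55486} \approx -1.8023 \cdot 10^{-5}$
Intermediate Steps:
$o = 104$ ($o = 6 + \left(26 - -72\right) = 6 + \left(26 + 72\right) = 6 + 98 = 104$)
$a = -49006$ ($a = -48959 - 47 = -49006$)
$\frac{1}{a + \left(136 + o\right) \left(-27\right)} = \frac{1}{-49006 + \left(136 + 104\right) \left(-27\right)} = \frac{1}{-49006 + 240 \left(-27\right)} = \frac{1}{-49006 - 6480} = \frac{1}{-55486} = - \frac{1}{55486}$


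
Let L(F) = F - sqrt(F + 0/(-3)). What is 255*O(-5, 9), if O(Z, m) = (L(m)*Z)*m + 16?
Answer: -64770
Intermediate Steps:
L(F) = F - sqrt(F) (L(F) = F - sqrt(F + 0*(-1/3)) = F - sqrt(F + 0) = F - sqrt(F))
O(Z, m) = 16 + Z*m*(m - sqrt(m)) (O(Z, m) = ((m - sqrt(m))*Z)*m + 16 = (Z*(m - sqrt(m)))*m + 16 = Z*m*(m - sqrt(m)) + 16 = 16 + Z*m*(m - sqrt(m)))
255*O(-5, 9) = 255*(16 - 1*(-5)*9*(sqrt(9) - 1*9)) = 255*(16 - 1*(-5)*9*(3 - 9)) = 255*(16 - 1*(-5)*9*(-6)) = 255*(16 - 270) = 255*(-254) = -64770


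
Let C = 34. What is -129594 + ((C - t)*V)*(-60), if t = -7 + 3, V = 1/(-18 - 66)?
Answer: -906968/7 ≈ -1.2957e+5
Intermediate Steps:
V = -1/84 (V = 1/(-84) = -1/84 ≈ -0.011905)
t = -4
-129594 + ((C - t)*V)*(-60) = -129594 + ((34 - 1*(-4))*(-1/84))*(-60) = -129594 + ((34 + 4)*(-1/84))*(-60) = -129594 + (38*(-1/84))*(-60) = -129594 - 19/42*(-60) = -129594 + 190/7 = -906968/7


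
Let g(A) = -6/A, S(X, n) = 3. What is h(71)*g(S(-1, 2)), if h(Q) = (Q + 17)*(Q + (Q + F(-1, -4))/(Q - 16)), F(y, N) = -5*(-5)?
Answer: -64016/5 ≈ -12803.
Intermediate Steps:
F(y, N) = 25
h(Q) = (17 + Q)*(Q + (25 + Q)/(-16 + Q)) (h(Q) = (Q + 17)*(Q + (Q + 25)/(Q - 16)) = (17 + Q)*(Q + (25 + Q)/(-16 + Q)))
h(71)*g(S(-1, 2)) = ((425 + 71³ - 230*71 + 2*71²)/(-16 + 71))*(-6/3) = ((425 + 357911 - 16330 + 2*5041)/55)*(-6*⅓) = ((425 + 357911 - 16330 + 10082)/55)*(-2) = ((1/55)*352088)*(-2) = (32008/5)*(-2) = -64016/5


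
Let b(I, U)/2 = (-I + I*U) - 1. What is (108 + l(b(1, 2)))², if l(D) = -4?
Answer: 10816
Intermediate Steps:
b(I, U) = -2 - 2*I + 2*I*U (b(I, U) = 2*((-I + I*U) - 1) = 2*(-1 - I + I*U) = -2 - 2*I + 2*I*U)
(108 + l(b(1, 2)))² = (108 - 4)² = 104² = 10816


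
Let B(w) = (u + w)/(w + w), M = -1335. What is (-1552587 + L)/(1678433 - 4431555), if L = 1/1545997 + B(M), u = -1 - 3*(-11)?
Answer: 6408785219681369/11364370001532780 ≈ 0.56394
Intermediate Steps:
u = 32 (u = -1 + 33 = 32)
B(w) = (32 + w)/(2*w) (B(w) = (32 + w)/(w + w) = (32 + w)/((2*w)) = (32 + w)*(1/(2*w)) = (32 + w)/(2*w))
L = 2014436761/4127811990 (L = 1/1545997 + (½)*(32 - 1335)/(-1335) = 1/1545997 + (½)*(-1/1335)*(-1303) = 1/1545997 + 1303/2670 = 2014436761/4127811990 ≈ 0.48802)
(-1552587 + L)/(1678433 - 4431555) = (-1552587 + 2014436761/4127811990)/(1678433 - 4431555) = -6408785219681369/4127811990/(-2753122) = -6408785219681369/4127811990*(-1/2753122) = 6408785219681369/11364370001532780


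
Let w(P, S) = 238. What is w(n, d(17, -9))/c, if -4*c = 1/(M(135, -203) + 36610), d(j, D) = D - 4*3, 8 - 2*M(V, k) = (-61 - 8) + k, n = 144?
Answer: -34986000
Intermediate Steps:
M(V, k) = 77/2 - k/2 (M(V, k) = 4 - ((-61 - 8) + k)/2 = 4 - (-69 + k)/2 = 4 + (69/2 - k/2) = 77/2 - k/2)
d(j, D) = -12 + D (d(j, D) = D - 12 = -12 + D)
c = -1/147000 (c = -1/(4*((77/2 - 1/2*(-203)) + 36610)) = -1/(4*((77/2 + 203/2) + 36610)) = -1/(4*(140 + 36610)) = -1/4/36750 = -1/4*1/36750 = -1/147000 ≈ -6.8027e-6)
w(n, d(17, -9))/c = 238/(-1/147000) = 238*(-147000) = -34986000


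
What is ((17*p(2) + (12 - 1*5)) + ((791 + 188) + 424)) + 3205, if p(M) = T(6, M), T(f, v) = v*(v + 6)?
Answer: 4887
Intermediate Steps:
T(f, v) = v*(6 + v)
p(M) = M*(6 + M)
((17*p(2) + (12 - 1*5)) + ((791 + 188) + 424)) + 3205 = ((17*(2*(6 + 2)) + (12 - 1*5)) + ((791 + 188) + 424)) + 3205 = ((17*(2*8) + (12 - 5)) + (979 + 424)) + 3205 = ((17*16 + 7) + 1403) + 3205 = ((272 + 7) + 1403) + 3205 = (279 + 1403) + 3205 = 1682 + 3205 = 4887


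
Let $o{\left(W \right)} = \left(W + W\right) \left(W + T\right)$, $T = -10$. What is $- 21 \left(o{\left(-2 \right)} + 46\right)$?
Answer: $-1974$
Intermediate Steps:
$o{\left(W \right)} = 2 W \left(-10 + W\right)$ ($o{\left(W \right)} = \left(W + W\right) \left(W - 10\right) = 2 W \left(-10 + W\right)$)
$- 21 \left(o{\left(-2 \right)} + 46\right) = - 21 \left(2 \left(-2\right) \left(-10 - 2\right) + 46\right) = - 21 \left(2 \left(-2\right) \left(-12\right) + 46\right) = - 21 \left(48 + 46\right) = \left(-21\right) 94 = -1974$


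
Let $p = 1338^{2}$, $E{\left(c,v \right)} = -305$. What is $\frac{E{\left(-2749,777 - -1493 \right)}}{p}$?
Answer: $- \frac{305}{1790244} \approx -0.00017037$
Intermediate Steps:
$p = 1790244$
$\frac{E{\left(-2749,777 - -1493 \right)}}{p} = - \frac{305}{1790244}$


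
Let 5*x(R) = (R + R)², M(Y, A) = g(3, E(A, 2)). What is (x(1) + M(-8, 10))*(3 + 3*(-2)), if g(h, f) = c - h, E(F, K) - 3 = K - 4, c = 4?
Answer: -27/5 ≈ -5.4000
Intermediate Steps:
E(F, K) = -1 + K (E(F, K) = 3 + (K - 4) = 3 + (-4 + K) = -1 + K)
g(h, f) = 4 - h
M(Y, A) = 1 (M(Y, A) = 4 - 1*3 = 4 - 3 = 1)
x(R) = 4*R²/5 (x(R) = (R + R)²/5 = (2*R)²/5 = (4*R²)/5 = 4*R²/5)
(x(1) + M(-8, 10))*(3 + 3*(-2)) = ((⅘)*1² + 1)*(3 + 3*(-2)) = ((⅘)*1 + 1)*(3 - 6) = (⅘ + 1)*(-3) = (9/5)*(-3) = -27/5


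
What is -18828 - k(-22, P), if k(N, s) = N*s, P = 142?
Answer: -15704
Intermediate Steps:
-18828 - k(-22, P) = -18828 - (-22)*142 = -18828 - 1*(-3124) = -18828 + 3124 = -15704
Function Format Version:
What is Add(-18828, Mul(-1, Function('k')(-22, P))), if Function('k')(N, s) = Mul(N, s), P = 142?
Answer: -15704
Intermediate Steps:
Add(-18828, Mul(-1, Function('k')(-22, P))) = Add(-18828, Mul(-1, Mul(-22, 142))) = Add(-18828, Mul(-1, -3124)) = Add(-18828, 3124) = -15704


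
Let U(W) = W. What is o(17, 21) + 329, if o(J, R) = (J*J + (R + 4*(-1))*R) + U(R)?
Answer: 996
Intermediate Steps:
o(J, R) = R + J**2 + R*(-4 + R) (o(J, R) = (J*J + (R + 4*(-1))*R) + R = (J**2 + (R - 4)*R) + R = (J**2 + (-4 + R)*R) + R = (J**2 + R*(-4 + R)) + R = R + J**2 + R*(-4 + R))
o(17, 21) + 329 = (17**2 + 21**2 - 3*21) + 329 = (289 + 441 - 63) + 329 = 667 + 329 = 996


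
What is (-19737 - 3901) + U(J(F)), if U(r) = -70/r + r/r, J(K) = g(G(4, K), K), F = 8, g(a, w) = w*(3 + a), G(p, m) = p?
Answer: -94553/4 ≈ -23638.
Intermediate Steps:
J(K) = 7*K (J(K) = K*(3 + 4) = K*7 = 7*K)
U(r) = 1 - 70/r (U(r) = -70/r + 1 = 1 - 70/r)
(-19737 - 3901) + U(J(F)) = (-19737 - 3901) + (-70 + 7*8)/((7*8)) = -23638 + (-70 + 56)/56 = -23638 + (1/56)*(-14) = -23638 - ¼ = -94553/4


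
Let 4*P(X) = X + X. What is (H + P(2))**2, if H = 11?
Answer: 144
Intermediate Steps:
P(X) = X/2 (P(X) = (X + X)/4 = (2*X)/4 = X/2)
(H + P(2))**2 = (11 + (1/2)*2)**2 = (11 + 1)**2 = 12**2 = 144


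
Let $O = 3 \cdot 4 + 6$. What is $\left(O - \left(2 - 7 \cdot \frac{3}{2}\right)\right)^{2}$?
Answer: $\frac{2809}{4} \approx 702.25$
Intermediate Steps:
$O = 18$ ($O = 12 + 6 = 18$)
$\left(O - \left(2 - 7 \cdot \frac{3}{2}\right)\right)^{2} = \left(18 - \left(2 - 7 \cdot \frac{3}{2}\right)\right)^{2} = \left(18 - \left(2 - 7 \cdot 3 \cdot \frac{1}{2}\right)\right)^{2} = \left(18 + \left(-2 + 7 \cdot \frac{3}{2}\right)\right)^{2} = \left(18 + \left(-2 + \frac{21}{2}\right)\right)^{2} = \left(18 + \frac{17}{2}\right)^{2} = \left(\frac{53}{2}\right)^{2} = \frac{2809}{4}$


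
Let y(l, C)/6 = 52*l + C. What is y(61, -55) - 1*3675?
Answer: 15027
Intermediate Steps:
y(l, C) = 6*C + 312*l (y(l, C) = 6*(52*l + C) = 6*(C + 52*l) = 6*C + 312*l)
y(61, -55) - 1*3675 = (6*(-55) + 312*61) - 1*3675 = (-330 + 19032) - 3675 = 18702 - 3675 = 15027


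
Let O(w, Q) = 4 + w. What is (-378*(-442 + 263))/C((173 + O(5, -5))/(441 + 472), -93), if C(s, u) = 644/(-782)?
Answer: -82161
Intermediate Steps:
C(s, u) = -14/17 (C(s, u) = 644*(-1/782) = -14/17)
(-378*(-442 + 263))/C((173 + O(5, -5))/(441 + 472), -93) = (-378*(-442 + 263))/(-14/17) = -378*(-179)*(-17/14) = 67662*(-17/14) = -82161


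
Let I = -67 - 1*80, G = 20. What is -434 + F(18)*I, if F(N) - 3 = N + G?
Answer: -6461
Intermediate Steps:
I = -147 (I = -67 - 80 = -147)
F(N) = 23 + N (F(N) = 3 + (N + 20) = 3 + (20 + N) = 23 + N)
-434 + F(18)*I = -434 + (23 + 18)*(-147) = -434 + 41*(-147) = -434 - 6027 = -6461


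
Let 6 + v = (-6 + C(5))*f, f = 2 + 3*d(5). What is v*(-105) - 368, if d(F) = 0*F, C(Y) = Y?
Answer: 472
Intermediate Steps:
d(F) = 0
f = 2 (f = 2 + 3*0 = 2 + 0 = 2)
v = -8 (v = -6 + (-6 + 5)*2 = -6 - 1*2 = -6 - 2 = -8)
v*(-105) - 368 = -8*(-105) - 368 = 840 - 368 = 472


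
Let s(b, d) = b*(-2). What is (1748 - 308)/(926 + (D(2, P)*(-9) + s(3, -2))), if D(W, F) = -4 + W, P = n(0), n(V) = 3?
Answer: 720/469 ≈ 1.5352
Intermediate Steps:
s(b, d) = -2*b
P = 3
(1748 - 308)/(926 + (D(2, P)*(-9) + s(3, -2))) = (1748 - 308)/(926 + ((-4 + 2)*(-9) - 2*3)) = 1440/(926 + (-2*(-9) - 6)) = 1440/(926 + (18 - 6)) = 1440/(926 + 12) = 1440/938 = 1440*(1/938) = 720/469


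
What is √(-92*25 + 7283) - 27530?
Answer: -27530 + √4983 ≈ -27459.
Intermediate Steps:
√(-92*25 + 7283) - 27530 = √(-2300 + 7283) - 27530 = √4983 - 27530 = -27530 + √4983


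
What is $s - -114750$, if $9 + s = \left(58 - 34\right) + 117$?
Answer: $114882$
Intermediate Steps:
$s = 132$ ($s = -9 + \left(\left(58 - 34\right) + 117\right) = -9 + \left(24 + 117\right) = -9 + 141 = 132$)
$s - -114750 = 132 - -114750 = 132 + 114750 = 114882$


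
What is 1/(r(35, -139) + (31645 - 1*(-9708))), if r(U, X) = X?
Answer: 1/41214 ≈ 2.4264e-5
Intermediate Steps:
1/(r(35, -139) + (31645 - 1*(-9708))) = 1/(-139 + (31645 - 1*(-9708))) = 1/(-139 + (31645 + 9708)) = 1/(-139 + 41353) = 1/41214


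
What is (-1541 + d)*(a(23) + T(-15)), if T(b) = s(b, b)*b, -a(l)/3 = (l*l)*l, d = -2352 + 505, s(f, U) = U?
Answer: 122903088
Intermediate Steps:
d = -1847
a(l) = -3*l**3 (a(l) = -3*l*l*l = -3*l**2*l = -3*l**3)
T(b) = b**2 (T(b) = b*b = b**2)
(-1541 + d)*(a(23) + T(-15)) = (-1541 - 1847)*(-3*23**3 + (-15)**2) = -3388*(-3*12167 + 225) = -3388*(-36501 + 225) = -3388*(-36276) = 122903088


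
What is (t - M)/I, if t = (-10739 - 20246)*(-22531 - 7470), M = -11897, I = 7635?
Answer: 309864294/2545 ≈ 1.2175e+5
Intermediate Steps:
t = 929580985 (t = -30985*(-30001) = 929580985)
(t - M)/I = (929580985 - 1*(-11897))/7635 = (929580985 + 11897)*(1/7635) = 929592882*(1/7635) = 309864294/2545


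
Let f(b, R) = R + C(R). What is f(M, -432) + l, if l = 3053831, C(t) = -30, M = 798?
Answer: 3053369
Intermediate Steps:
f(b, R) = -30 + R (f(b, R) = R - 30 = -30 + R)
f(M, -432) + l = (-30 - 432) + 3053831 = -462 + 3053831 = 3053369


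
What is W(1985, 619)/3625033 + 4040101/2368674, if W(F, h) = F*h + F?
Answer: 17560626540133/8586521416242 ≈ 2.0451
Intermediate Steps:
W(F, h) = F + F*h
W(1985, 619)/3625033 + 4040101/2368674 = (1985*(1 + 619))/3625033 + 4040101/2368674 = (1985*620)*(1/3625033) + 4040101*(1/2368674) = 1230700*(1/3625033) + 4040101/2368674 = 1230700/3625033 + 4040101/2368674 = 17560626540133/8586521416242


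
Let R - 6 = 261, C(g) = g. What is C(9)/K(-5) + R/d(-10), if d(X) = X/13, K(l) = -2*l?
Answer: -1731/5 ≈ -346.20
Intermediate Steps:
d(X) = X/13 (d(X) = X*(1/13) = X/13)
R = 267 (R = 6 + 261 = 267)
C(9)/K(-5) + R/d(-10) = 9/((-2*(-5))) + 267/(((1/13)*(-10))) = 9/10 + 267/(-10/13) = 9*(⅒) + 267*(-13/10) = 9/10 - 3471/10 = -1731/5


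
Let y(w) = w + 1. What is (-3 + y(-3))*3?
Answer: -15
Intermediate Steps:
y(w) = 1 + w
(-3 + y(-3))*3 = (-3 + (1 - 3))*3 = (-3 - 2)*3 = -5*3 = -15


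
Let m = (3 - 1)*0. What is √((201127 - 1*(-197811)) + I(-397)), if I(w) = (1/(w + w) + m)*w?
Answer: 3*√177306/2 ≈ 631.62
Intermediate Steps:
m = 0 (m = 2*0 = 0)
I(w) = ½ (I(w) = (1/(w + w) + 0)*w = (1/(2*w) + 0)*w = (1/(2*w))*w = ½)
√((201127 - 1*(-197811)) + I(-397)) = √((201127 - 1*(-197811)) + ½) = √((201127 + 197811) + ½) = √(398938 + ½) = √(797877/2) = 3*√177306/2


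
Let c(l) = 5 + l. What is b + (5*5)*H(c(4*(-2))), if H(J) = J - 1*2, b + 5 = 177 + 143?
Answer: 190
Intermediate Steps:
b = 315 (b = -5 + (177 + 143) = -5 + 320 = 315)
H(J) = -2 + J (H(J) = J - 2 = -2 + J)
b + (5*5)*H(c(4*(-2))) = 315 + (5*5)*(-2 + (5 + 4*(-2))) = 315 + 25*(-2 + (5 - 8)) = 315 + 25*(-2 - 3) = 315 + 25*(-5) = 315 - 125 = 190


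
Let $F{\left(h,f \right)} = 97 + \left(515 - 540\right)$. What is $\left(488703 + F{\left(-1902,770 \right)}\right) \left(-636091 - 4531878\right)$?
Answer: $-2525974047975$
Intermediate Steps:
$F{\left(h,f \right)} = 72$ ($F{\left(h,f \right)} = 97 - 25 = 72$)
$\left(488703 + F{\left(-1902,770 \right)}\right) \left(-636091 - 4531878\right) = \left(488703 + 72\right) \left(-636091 - 4531878\right) = 488775 \left(-5167969\right) = -2525974047975$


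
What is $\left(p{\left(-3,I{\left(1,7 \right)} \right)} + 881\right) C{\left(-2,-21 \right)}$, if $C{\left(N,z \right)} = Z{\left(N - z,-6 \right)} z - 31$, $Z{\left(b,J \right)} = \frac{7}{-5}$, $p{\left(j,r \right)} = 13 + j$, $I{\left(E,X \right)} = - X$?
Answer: $- \frac{7128}{5} \approx -1425.6$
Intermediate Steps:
$Z{\left(b,J \right)} = - \frac{7}{5}$ ($Z{\left(b,J \right)} = 7 \left(- \frac{1}{5}\right) = - \frac{7}{5}$)
$C{\left(N,z \right)} = -31 - \frac{7 z}{5}$ ($C{\left(N,z \right)} = - \frac{7 z}{5} - 31 = -31 - \frac{7 z}{5}$)
$\left(p{\left(-3,I{\left(1,7 \right)} \right)} + 881\right) C{\left(-2,-21 \right)} = \left(\left(13 - 3\right) + 881\right) \left(-31 - - \frac{147}{5}\right) = \left(10 + 881\right) \left(-31 + \frac{147}{5}\right) = 891 \left(- \frac{8}{5}\right) = - \frac{7128}{5}$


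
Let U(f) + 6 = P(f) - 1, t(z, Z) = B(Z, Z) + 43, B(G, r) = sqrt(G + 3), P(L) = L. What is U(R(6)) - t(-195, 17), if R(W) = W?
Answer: -44 - 2*sqrt(5) ≈ -48.472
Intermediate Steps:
B(G, r) = sqrt(3 + G)
t(z, Z) = 43 + sqrt(3 + Z) (t(z, Z) = sqrt(3 + Z) + 43 = 43 + sqrt(3 + Z))
U(f) = -7 + f (U(f) = -6 + (f - 1) = -6 + (-1 + f) = -7 + f)
U(R(6)) - t(-195, 17) = (-7 + 6) - (43 + sqrt(3 + 17)) = -1 - (43 + sqrt(20)) = -1 - (43 + 2*sqrt(5)) = -1 + (-43 - 2*sqrt(5)) = -44 - 2*sqrt(5)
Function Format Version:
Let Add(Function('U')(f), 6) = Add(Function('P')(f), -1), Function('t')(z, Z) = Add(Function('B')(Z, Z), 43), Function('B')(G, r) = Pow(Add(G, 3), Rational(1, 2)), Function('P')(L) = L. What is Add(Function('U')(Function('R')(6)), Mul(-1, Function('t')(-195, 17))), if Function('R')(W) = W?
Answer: Add(-44, Mul(-2, Pow(5, Rational(1, 2)))) ≈ -48.472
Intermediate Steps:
Function('B')(G, r) = Pow(Add(3, G), Rational(1, 2))
Function('t')(z, Z) = Add(43, Pow(Add(3, Z), Rational(1, 2))) (Function('t')(z, Z) = Add(Pow(Add(3, Z), Rational(1, 2)), 43) = Add(43, Pow(Add(3, Z), Rational(1, 2))))
Function('U')(f) = Add(-7, f) (Function('U')(f) = Add(-6, Add(f, -1)) = Add(-6, Add(-1, f)) = Add(-7, f))
Add(Function('U')(Function('R')(6)), Mul(-1, Function('t')(-195, 17))) = Add(Add(-7, 6), Mul(-1, Add(43, Pow(Add(3, 17), Rational(1, 2))))) = Add(-1, Mul(-1, Add(43, Pow(20, Rational(1, 2))))) = Add(-1, Mul(-1, Add(43, Mul(2, Pow(5, Rational(1, 2)))))) = Add(-1, Add(-43, Mul(-2, Pow(5, Rational(1, 2))))) = Add(-44, Mul(-2, Pow(5, Rational(1, 2))))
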